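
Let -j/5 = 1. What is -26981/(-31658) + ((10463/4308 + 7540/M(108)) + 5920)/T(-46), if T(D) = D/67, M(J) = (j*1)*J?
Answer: -242928348719369/28231211448 ≈ -8605.0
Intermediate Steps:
j = -5 (j = -5*1 = -5)
M(J) = -5*J (M(J) = (-5*1)*J = -5*J)
T(D) = D/67 (T(D) = D*(1/67) = D/67)
-26981/(-31658) + ((10463/4308 + 7540/M(108)) + 5920)/T(-46) = -26981/(-31658) + ((10463/4308 + 7540/((-5*108))) + 5920)/(((1/67)*(-46))) = -26981*(-1/31658) + ((10463*(1/4308) + 7540/(-540)) + 5920)/(-46/67) = 26981/31658 + ((10463/4308 + 7540*(-1/540)) + 5920)*(-67/46) = 26981/31658 + ((10463/4308 - 377/27) + 5920)*(-67/46) = 26981/31658 + (-447205/38772 + 5920)*(-67/46) = 26981/31658 + (229083035/38772)*(-67/46) = 26981/31658 - 15348563345/1783512 = -242928348719369/28231211448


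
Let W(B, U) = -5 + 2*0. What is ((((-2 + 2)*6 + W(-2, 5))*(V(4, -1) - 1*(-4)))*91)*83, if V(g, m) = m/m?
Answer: -188825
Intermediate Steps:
V(g, m) = 1
W(B, U) = -5 (W(B, U) = -5 + 0 = -5)
((((-2 + 2)*6 + W(-2, 5))*(V(4, -1) - 1*(-4)))*91)*83 = ((((-2 + 2)*6 - 5)*(1 - 1*(-4)))*91)*83 = (((0*6 - 5)*(1 + 4))*91)*83 = (((0 - 5)*5)*91)*83 = (-5*5*91)*83 = -25*91*83 = -2275*83 = -188825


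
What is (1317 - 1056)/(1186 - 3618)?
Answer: -261/2432 ≈ -0.10732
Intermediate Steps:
(1317 - 1056)/(1186 - 3618) = 261/(-2432) = 261*(-1/2432) = -261/2432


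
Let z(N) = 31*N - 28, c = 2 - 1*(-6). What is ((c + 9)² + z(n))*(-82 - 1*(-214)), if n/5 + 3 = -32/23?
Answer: -1274064/23 ≈ -55394.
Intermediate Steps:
c = 8 (c = 2 + 6 = 8)
n = -505/23 (n = -15 + 5*(-32/23) = -15 - 160/23 = -505/23 ≈ -21.957)
z(N) = -28 + 31*N
((c + 9)² + z(n))*(-82 - 1*(-214)) = ((8 + 9)² + (-28 + 31*(-505/23)))*(-82 - 1*(-214)) = (17² + (-28 - 15655/23))*(-82 + 214) = (289 - 16299/23)*132 = -9652/23*132 = -1274064/23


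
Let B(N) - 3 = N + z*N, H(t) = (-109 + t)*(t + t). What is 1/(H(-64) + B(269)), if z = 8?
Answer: 1/24568 ≈ 4.0703e-5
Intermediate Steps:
H(t) = 2*t*(-109 + t) (H(t) = (-109 + t)*(2*t) = 2*t*(-109 + t))
B(N) = 3 + 9*N (B(N) = 3 + (N + 8*N) = 3 + 9*N)
1/(H(-64) + B(269)) = 1/(2*(-64)*(-109 - 64) + (3 + 9*269)) = 1/(2*(-64)*(-173) + (3 + 2421)) = 1/(22144 + 2424) = 1/24568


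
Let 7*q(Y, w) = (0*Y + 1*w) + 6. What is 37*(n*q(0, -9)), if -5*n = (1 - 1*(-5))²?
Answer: 3996/35 ≈ 114.17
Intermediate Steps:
n = -36/5 (n = -(1 - 1*(-5))²/5 = -(1 + 5)²/5 = -⅕*6² = -⅕*36 = -36/5 ≈ -7.2000)
q(Y, w) = 6/7 + w/7 (q(Y, w) = ((0*Y + 1*w) + 6)/7 = ((0 + w) + 6)/7 = (w + 6)/7 = (6 + w)/7 = 6/7 + w/7)
37*(n*q(0, -9)) = 37*(-36*(6/7 + (⅐)*(-9))/5) = 37*(-36*(6/7 - 9/7)/5) = 37*(-36/5*(-3/7)) = 37*(108/35) = 3996/35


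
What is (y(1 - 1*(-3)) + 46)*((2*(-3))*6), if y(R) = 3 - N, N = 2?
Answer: -1692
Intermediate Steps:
y(R) = 1 (y(R) = 3 - 1*2 = 3 - 2 = 1)
(y(1 - 1*(-3)) + 46)*((2*(-3))*6) = (1 + 46)*((2*(-3))*6) = 47*(-6*6) = 47*(-36) = -1692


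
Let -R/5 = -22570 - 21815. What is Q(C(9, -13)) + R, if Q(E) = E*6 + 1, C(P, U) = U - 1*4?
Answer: 221824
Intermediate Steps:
C(P, U) = -4 + U (C(P, U) = U - 4 = -4 + U)
Q(E) = 1 + 6*E (Q(E) = 6*E + 1 = 1 + 6*E)
R = 221925 (R = -5*(-22570 - 21815) = -5*(-44385) = 221925)
Q(C(9, -13)) + R = (1 + 6*(-4 - 13)) + 221925 = (1 + 6*(-17)) + 221925 = (1 - 102) + 221925 = -101 + 221925 = 221824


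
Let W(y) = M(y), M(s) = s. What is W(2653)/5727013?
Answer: 2653/5727013 ≈ 0.00046324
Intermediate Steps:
W(y) = y
W(2653)/5727013 = 2653/5727013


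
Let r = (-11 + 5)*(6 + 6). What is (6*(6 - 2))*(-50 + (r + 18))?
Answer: -2496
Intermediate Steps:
r = -72 (r = -6*12 = -72)
(6*(6 - 2))*(-50 + (r + 18)) = (6*(6 - 2))*(-50 + (-72 + 18)) = (6*4)*(-50 - 54) = 24*(-104) = -2496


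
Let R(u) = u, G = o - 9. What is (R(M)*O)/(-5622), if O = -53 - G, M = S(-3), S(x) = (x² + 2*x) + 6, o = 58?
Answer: 153/937 ≈ 0.16329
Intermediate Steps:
S(x) = 6 + x² + 2*x
G = 49 (G = 58 - 9 = 49)
M = 9 (M = 6 + (-3)² + 2*(-3) = 6 + 9 - 6 = 9)
O = -102 (O = -53 - 1*49 = -53 - 49 = -102)
(R(M)*O)/(-5622) = (9*(-102))/(-5622) = -918*(-1/5622) = 153/937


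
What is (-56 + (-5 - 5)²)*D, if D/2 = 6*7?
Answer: 3696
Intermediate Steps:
D = 84 (D = 2*(6*7) = 2*42 = 84)
(-56 + (-5 - 5)²)*D = (-56 + (-5 - 5)²)*84 = (-56 + (-10)²)*84 = (-56 + 100)*84 = 44*84 = 3696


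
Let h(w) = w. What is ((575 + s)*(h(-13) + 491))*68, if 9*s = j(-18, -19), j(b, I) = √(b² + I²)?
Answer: 18689800 + 32504*√685/9 ≈ 1.8784e+7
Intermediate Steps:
j(b, I) = √(I² + b²)
s = √685/9 (s = √((-19)² + (-18)²)/9 = √(361 + 324)/9 = √685/9 ≈ 2.9081)
((575 + s)*(h(-13) + 491))*68 = ((575 + √685/9)*(-13 + 491))*68 = ((575 + √685/9)*478)*68 = (274850 + 478*√685/9)*68 = 18689800 + 32504*√685/9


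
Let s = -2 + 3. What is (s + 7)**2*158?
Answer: 10112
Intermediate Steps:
s = 1
(s + 7)**2*158 = (1 + 7)**2*158 = 8**2*158 = 64*158 = 10112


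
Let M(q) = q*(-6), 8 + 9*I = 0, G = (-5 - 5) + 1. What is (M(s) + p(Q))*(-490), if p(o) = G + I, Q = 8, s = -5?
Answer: -88690/9 ≈ -9854.4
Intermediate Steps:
G = -9 (G = -10 + 1 = -9)
I = -8/9 (I = -8/9 + (1/9)*0 = -8/9 + 0 = -8/9 ≈ -0.88889)
M(q) = -6*q
p(o) = -89/9 (p(o) = -9 - 8/9 = -89/9)
(M(s) + p(Q))*(-490) = (-6*(-5) - 89/9)*(-490) = (30 - 89/9)*(-490) = (181/9)*(-490) = -88690/9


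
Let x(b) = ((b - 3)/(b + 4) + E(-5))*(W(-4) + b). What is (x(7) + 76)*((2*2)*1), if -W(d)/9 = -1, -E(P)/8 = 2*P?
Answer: 59920/11 ≈ 5447.3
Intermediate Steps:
E(P) = -16*P
W(d) = 9 (W(d) = -9*(-1) = 9)
x(b) = (9 + b)*(80 + (-3 + b)/(4 + b)) (x(b) = ((b - 3)/(b + 4) - 16*(-5))*(9 + b) = ((-3 + b)/(4 + b) + 80)*(9 + b) = (80 + (-3 + b)/(4 + b))*(9 + b) = (9 + b)*(80 + (-3 + b)/(4 + b)))
(x(7) + 76)*((2*2)*1) = ((2853 + 81*7² + 1046*7)/(4 + 7) + 76)*((2*2)*1) = ((2853 + 81*49 + 7322)/11 + 76)*(4*1) = ((2853 + 3969 + 7322)/11 + 76)*4 = ((1/11)*14144 + 76)*4 = (14144/11 + 76)*4 = (14980/11)*4 = 59920/11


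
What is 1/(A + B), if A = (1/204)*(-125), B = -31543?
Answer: -204/6434897 ≈ -3.1702e-5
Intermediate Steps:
A = -125/204 (A = (1*(1/204))*(-125) = (1/204)*(-125) = -125/204 ≈ -0.61275)
1/(A + B) = 1/(-125/204 - 31543) = 1/(-6434897/204) = -204/6434897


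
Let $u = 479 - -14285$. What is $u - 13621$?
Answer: $1143$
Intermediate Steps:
$u = 14764$ ($u = 479 + 14285 = 14764$)
$u - 13621 = 14764 - 13621 = 1143$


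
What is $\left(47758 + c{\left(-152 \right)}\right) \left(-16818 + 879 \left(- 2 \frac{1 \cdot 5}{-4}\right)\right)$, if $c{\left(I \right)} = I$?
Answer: $-696023523$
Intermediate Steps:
$\left(47758 + c{\left(-152 \right)}\right) \left(-16818 + 879 \left(- 2 \frac{1 \cdot 5}{-4}\right)\right) = \left(47758 - 152\right) \left(-16818 + 879 \left(- 2 \frac{1 \cdot 5}{-4}\right)\right) = 47606 \left(-16818 + 879 \left(- 2 \cdot 5 \left(- \frac{1}{4}\right)\right)\right) = 47606 \left(-16818 + 879 \left(\left(-2\right) \left(- \frac{5}{4}\right)\right)\right) = 47606 \left(-16818 + 879 \cdot \frac{5}{2}\right) = 47606 \left(-16818 + \frac{4395}{2}\right) = 47606 \left(- \frac{29241}{2}\right) = -696023523$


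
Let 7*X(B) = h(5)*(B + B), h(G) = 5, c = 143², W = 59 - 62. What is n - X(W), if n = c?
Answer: 143173/7 ≈ 20453.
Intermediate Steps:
W = -3
c = 20449
n = 20449
X(B) = 10*B/7 (X(B) = (5*(B + B))/7 = (5*(2*B))/7 = (10*B)/7 = 10*B/7)
n - X(W) = 20449 - 10*(-3)/7 = 20449 - 1*(-30/7) = 20449 + 30/7 = 143173/7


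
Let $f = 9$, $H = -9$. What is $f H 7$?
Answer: $-567$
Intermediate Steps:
$f H 7 = 9 \left(-9\right) 7 = \left(-81\right) 7 = -567$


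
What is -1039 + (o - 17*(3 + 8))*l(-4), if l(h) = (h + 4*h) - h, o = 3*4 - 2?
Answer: 1793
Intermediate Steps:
o = 10 (o = 12 - 2 = 10)
l(h) = 4*h (l(h) = 5*h - h = 4*h)
-1039 + (o - 17*(3 + 8))*l(-4) = -1039 + (10 - 17*(3 + 8))*(4*(-4)) = -1039 + (10 - 17*11)*(-16) = -1039 + (10 - 187)*(-16) = -1039 - 177*(-16) = -1039 + 2832 = 1793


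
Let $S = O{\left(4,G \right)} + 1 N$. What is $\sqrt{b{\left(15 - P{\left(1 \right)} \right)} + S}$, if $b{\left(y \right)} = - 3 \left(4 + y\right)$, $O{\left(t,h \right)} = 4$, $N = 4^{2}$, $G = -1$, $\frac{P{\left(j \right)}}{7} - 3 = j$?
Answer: $\sqrt{47} \approx 6.8557$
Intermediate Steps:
$P{\left(j \right)} = 21 + 7 j$
$N = 16$
$b{\left(y \right)} = -12 - 3 y$
$S = 20$ ($S = 4 + 1 \cdot 16 = 4 + 16 = 20$)
$\sqrt{b{\left(15 - P{\left(1 \right)} \right)} + S} = \sqrt{\left(-12 - 3 \left(15 - \left(21 + 7 \cdot 1\right)\right)\right) + 20} = \sqrt{\left(-12 - 3 \left(15 - \left(21 + 7\right)\right)\right) + 20} = \sqrt{\left(-12 - 3 \left(15 - 28\right)\right) + 20} = \sqrt{\left(-12 - -39\right) + 20} = \sqrt{\left(-12 + 39\right) + 20} = \sqrt{27 + 20} = \sqrt{47}$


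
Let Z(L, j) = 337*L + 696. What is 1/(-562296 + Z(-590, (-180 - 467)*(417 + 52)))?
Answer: -1/760430 ≈ -1.3150e-6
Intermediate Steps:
Z(L, j) = 696 + 337*L
1/(-562296 + Z(-590, (-180 - 467)*(417 + 52))) = 1/(-562296 + (696 + 337*(-590))) = 1/(-562296 + (696 - 198830)) = 1/(-562296 - 198134) = 1/(-760430) = -1/760430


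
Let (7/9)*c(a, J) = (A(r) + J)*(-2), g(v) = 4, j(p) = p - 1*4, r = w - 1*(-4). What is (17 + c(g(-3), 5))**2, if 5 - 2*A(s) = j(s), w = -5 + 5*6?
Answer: 43681/49 ≈ 891.45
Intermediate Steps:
w = 25 (w = -5 + 30 = 25)
r = 29 (r = 25 - 1*(-4) = 25 + 4 = 29)
j(p) = -4 + p (j(p) = p - 4 = -4 + p)
A(s) = 9/2 - s/2 (A(s) = 5/2 - (-4 + s)/2 = 5/2 + (2 - s/2) = 9/2 - s/2)
c(a, J) = 180/7 - 18*J/7 (c(a, J) = 9*(((9/2 - 1/2*29) + J)*(-2))/7 = 9*(((9/2 - 29/2) + J)*(-2))/7 = 9*((-10 + J)*(-2))/7 = 9*(20 - 2*J)/7 = 180/7 - 18*J/7)
(17 + c(g(-3), 5))**2 = (17 + (180/7 - 18/7*5))**2 = (17 + (180/7 - 90/7))**2 = (17 + 90/7)**2 = (209/7)**2 = 43681/49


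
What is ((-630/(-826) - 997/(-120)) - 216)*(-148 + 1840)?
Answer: -206573037/590 ≈ -3.5012e+5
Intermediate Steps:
((-630/(-826) - 997/(-120)) - 216)*(-148 + 1840) = ((-630*(-1/826) - 997*(-1/120)) - 216)*1692 = ((45/59 + 997/120) - 216)*1692 = (64223/7080 - 216)*1692 = -1465057/7080*1692 = -206573037/590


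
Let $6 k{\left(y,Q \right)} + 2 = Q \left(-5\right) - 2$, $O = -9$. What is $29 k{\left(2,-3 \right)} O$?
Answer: $- \frac{957}{2} \approx -478.5$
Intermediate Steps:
$k{\left(y,Q \right)} = - \frac{2}{3} - \frac{5 Q}{6}$ ($k{\left(y,Q \right)} = - \frac{1}{3} + \frac{Q \left(-5\right) - 2}{6} = - \frac{1}{3} + \frac{- 5 Q - 2}{6} = - \frac{1}{3} + \frac{-2 - 5 Q}{6} = - \frac{1}{3} - \left(\frac{1}{3} + \frac{5 Q}{6}\right) = - \frac{2}{3} - \frac{5 Q}{6}$)
$29 k{\left(2,-3 \right)} O = 29 \left(- \frac{2}{3} - - \frac{5}{2}\right) \left(-9\right) = 29 \left(- \frac{2}{3} + \frac{5}{2}\right) \left(-9\right) = 29 \cdot \frac{11}{6} \left(-9\right) = \frac{319}{6} \left(-9\right) = - \frac{957}{2}$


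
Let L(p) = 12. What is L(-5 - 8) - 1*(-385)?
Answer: 397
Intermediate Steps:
L(-5 - 8) - 1*(-385) = 12 - 1*(-385) = 12 + 385 = 397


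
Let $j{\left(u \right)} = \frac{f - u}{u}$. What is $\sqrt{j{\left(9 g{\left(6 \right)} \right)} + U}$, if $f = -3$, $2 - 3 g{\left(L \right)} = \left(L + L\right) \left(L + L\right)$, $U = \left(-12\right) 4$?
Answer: $\frac{3 i \sqrt{109766}}{142} \approx 6.9995 i$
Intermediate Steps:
$U = -48$
$g{\left(L \right)} = \frac{2}{3} - \frac{4 L^{2}}{3}$ ($g{\left(L \right)} = \frac{2}{3} - \frac{\left(L + L\right) \left(L + L\right)}{3} = \frac{2}{3} - \frac{2 L 2 L}{3} = \frac{2}{3} - \frac{4 L^{2}}{3}$)
$j{\left(u \right)} = \frac{-3 - u}{u}$
$\sqrt{j{\left(9 g{\left(6 \right)} \right)} + U} = \sqrt{\frac{-3 - 9 \left(\frac{2}{3} - \frac{4 \cdot 6^{2}}{3}\right)}{9 \left(\frac{2}{3} - \frac{4 \cdot 6^{2}}{3}\right)} - 48} = \sqrt{\frac{-3 - 9 \left(\frac{2}{3} - 48\right)}{9 \left(\frac{2}{3} - 48\right)} - 48} = \sqrt{\frac{-3 - 9 \left(- \frac{142}{3}\right)}{9 \left(- \frac{142}{3}\right)} - 48} = \sqrt{\frac{-3 - -426}{-426} - 48} = \sqrt{- \frac{-3 + 426}{426} - 48} = \sqrt{\left(- \frac{1}{426}\right) 423 - 48} = \sqrt{- \frac{141}{142} - 48} = \sqrt{- \frac{6957}{142}} = \frac{3 i \sqrt{109766}}{142}$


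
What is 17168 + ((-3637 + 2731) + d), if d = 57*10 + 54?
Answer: 16886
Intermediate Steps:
d = 624 (d = 570 + 54 = 624)
17168 + ((-3637 + 2731) + d) = 17168 + ((-3637 + 2731) + 624) = 17168 + (-906 + 624) = 17168 - 282 = 16886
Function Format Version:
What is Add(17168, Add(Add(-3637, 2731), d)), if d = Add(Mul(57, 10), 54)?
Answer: 16886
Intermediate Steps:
d = 624 (d = Add(570, 54) = 624)
Add(17168, Add(Add(-3637, 2731), d)) = Add(17168, Add(Add(-3637, 2731), 624)) = Add(17168, Add(-906, 624)) = Add(17168, -282) = 16886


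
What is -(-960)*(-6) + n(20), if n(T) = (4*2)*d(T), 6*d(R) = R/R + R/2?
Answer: -17236/3 ≈ -5745.3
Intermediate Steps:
d(R) = 1/6 + R/12 (d(R) = (R/R + R/2)/6 = (1 + R*(1/2))/6 = (1 + R/2)/6 = 1/6 + R/12)
n(T) = 4/3 + 2*T/3 (n(T) = (4*2)*(1/6 + T/12) = 8*(1/6 + T/12) = 4/3 + 2*T/3)
-(-960)*(-6) + n(20) = -(-960)*(-6) + (4/3 + (2/3)*20) = -192*30 + (4/3 + 40/3) = -5760 + 44/3 = -17236/3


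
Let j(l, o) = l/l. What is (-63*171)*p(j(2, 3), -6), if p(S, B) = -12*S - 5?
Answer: 183141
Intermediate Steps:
j(l, o) = 1
p(S, B) = -5 - 12*S
(-63*171)*p(j(2, 3), -6) = (-63*171)*(-5 - 12*1) = -10773*(-5 - 12) = -10773*(-17) = 183141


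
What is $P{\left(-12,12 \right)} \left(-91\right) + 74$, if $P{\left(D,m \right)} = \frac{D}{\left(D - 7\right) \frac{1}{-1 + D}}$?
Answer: $\frac{15602}{19} \approx 821.16$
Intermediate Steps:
$P{\left(D,m \right)} = \frac{D \left(-1 + D\right)}{-7 + D}$ ($P{\left(D,m \right)} = \frac{D}{\left(D - 7\right) \frac{1}{-1 + D}} = \frac{D}{\left(-7 + D\right) \frac{1}{-1 + D}} = \frac{D}{\frac{1}{-1 + D} \left(-7 + D\right)} = D \frac{-1 + D}{-7 + D} = \frac{D \left(-1 + D\right)}{-7 + D}$)
$P{\left(-12,12 \right)} \left(-91\right) + 74 = - \frac{12 \left(-1 - 12\right)}{-7 - 12} \left(-91\right) + 74 = \left(-12\right) \frac{1}{-19} \left(-13\right) \left(-91\right) + 74 = \left(-12\right) \left(- \frac{1}{19}\right) \left(-13\right) \left(-91\right) + 74 = \left(- \frac{156}{19}\right) \left(-91\right) + 74 = \frac{14196}{19} + 74 = \frac{15602}{19}$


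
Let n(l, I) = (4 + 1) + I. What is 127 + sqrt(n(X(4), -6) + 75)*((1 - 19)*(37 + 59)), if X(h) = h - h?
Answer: 127 - 1728*sqrt(74) ≈ -14738.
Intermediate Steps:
X(h) = 0
n(l, I) = 5 + I
127 + sqrt(n(X(4), -6) + 75)*((1 - 19)*(37 + 59)) = 127 + sqrt((5 - 6) + 75)*((1 - 19)*(37 + 59)) = 127 + sqrt(-1 + 75)*(-18*96) = 127 + sqrt(74)*(-1728) = 127 - 1728*sqrt(74)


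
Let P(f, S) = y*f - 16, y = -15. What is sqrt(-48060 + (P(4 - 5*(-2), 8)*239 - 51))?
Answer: 5*I*sqrt(4085) ≈ 319.57*I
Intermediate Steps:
P(f, S) = -16 - 15*f (P(f, S) = -15*f - 16 = -16 - 15*f)
sqrt(-48060 + (P(4 - 5*(-2), 8)*239 - 51)) = sqrt(-48060 + ((-16 - 15*(4 - 5*(-2)))*239 - 51)) = sqrt(-48060 + ((-16 - 15*(4 + 10))*239 - 51)) = sqrt(-48060 + ((-16 - 15*14)*239 - 51)) = sqrt(-48060 + ((-16 - 210)*239 - 51)) = sqrt(-48060 + (-226*239 - 51)) = sqrt(-48060 + (-54014 - 51)) = sqrt(-48060 - 54065) = sqrt(-102125) = 5*I*sqrt(4085)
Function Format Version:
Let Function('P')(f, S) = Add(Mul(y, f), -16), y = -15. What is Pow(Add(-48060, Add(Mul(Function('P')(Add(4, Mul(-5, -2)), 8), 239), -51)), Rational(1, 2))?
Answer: Mul(5, I, Pow(4085, Rational(1, 2))) ≈ Mul(319.57, I)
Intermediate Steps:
Function('P')(f, S) = Add(-16, Mul(-15, f)) (Function('P')(f, S) = Add(Mul(-15, f), -16) = Add(-16, Mul(-15, f)))
Pow(Add(-48060, Add(Mul(Function('P')(Add(4, Mul(-5, -2)), 8), 239), -51)), Rational(1, 2)) = Pow(Add(-48060, Add(Mul(Add(-16, Mul(-15, Add(4, Mul(-5, -2)))), 239), -51)), Rational(1, 2)) = Pow(Add(-48060, Add(Mul(Add(-16, Mul(-15, Add(4, 10))), 239), -51)), Rational(1, 2)) = Pow(Add(-48060, Add(Mul(Add(-16, Mul(-15, 14)), 239), -51)), Rational(1, 2)) = Pow(Add(-48060, Add(Mul(Add(-16, -210), 239), -51)), Rational(1, 2)) = Pow(Add(-48060, Add(Mul(-226, 239), -51)), Rational(1, 2)) = Pow(Add(-48060, Add(-54014, -51)), Rational(1, 2)) = Pow(Add(-48060, -54065), Rational(1, 2)) = Pow(-102125, Rational(1, 2)) = Mul(5, I, Pow(4085, Rational(1, 2)))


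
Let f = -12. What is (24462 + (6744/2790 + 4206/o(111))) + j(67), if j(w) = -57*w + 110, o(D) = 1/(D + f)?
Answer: 203274479/465 ≈ 4.3715e+5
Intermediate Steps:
o(D) = 1/(-12 + D) (o(D) = 1/(D - 12) = 1/(-12 + D))
j(w) = 110 - 57*w
(24462 + (6744/2790 + 4206/o(111))) + j(67) = (24462 + (6744/2790 + 4206/(1/(-12 + 111)))) + (110 - 57*67) = (24462 + (6744*(1/2790) + 4206/(1/99))) + (110 - 3819) = (24462 + (1124/465 + 4206/(1/99))) - 3709 = (24462 + (1124/465 + 4206*99)) - 3709 = (24462 + (1124/465 + 416394)) - 3709 = (24462 + 193624334/465) - 3709 = 204999164/465 - 3709 = 203274479/465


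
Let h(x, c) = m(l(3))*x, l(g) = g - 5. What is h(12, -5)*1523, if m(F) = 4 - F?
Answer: 109656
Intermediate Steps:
l(g) = -5 + g
h(x, c) = 6*x (h(x, c) = (4 - (-5 + 3))*x = (4 - 1*(-2))*x = (4 + 2)*x = 6*x)
h(12, -5)*1523 = (6*12)*1523 = 72*1523 = 109656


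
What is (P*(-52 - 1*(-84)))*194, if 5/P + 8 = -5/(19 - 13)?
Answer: -186240/53 ≈ -3514.0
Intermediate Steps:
P = -30/53 (P = 5/(-8 - 5/(19 - 13)) = 5/(-8 - 5/6) = 5/(-8 - 5*⅙) = 5/(-8 - ⅚) = 5/(-53/6) = 5*(-6/53) = -30/53 ≈ -0.56604)
(P*(-52 - 1*(-84)))*194 = -30*(-52 - 1*(-84))/53*194 = -30*(-52 + 84)/53*194 = -30/53*32*194 = -960/53*194 = -186240/53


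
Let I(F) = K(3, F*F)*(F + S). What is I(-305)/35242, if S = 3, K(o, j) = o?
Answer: -453/17621 ≈ -0.025708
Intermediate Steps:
I(F) = 9 + 3*F (I(F) = 3*(F + 3) = 3*(3 + F) = 9 + 3*F)
I(-305)/35242 = (9 + 3*(-305))/35242 = (9 - 915)*(1/35242) = -906*1/35242 = -453/17621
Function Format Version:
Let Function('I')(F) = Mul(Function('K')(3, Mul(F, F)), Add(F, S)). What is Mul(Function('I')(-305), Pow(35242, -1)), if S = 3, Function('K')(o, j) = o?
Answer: Rational(-453, 17621) ≈ -0.025708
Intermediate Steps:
Function('I')(F) = Add(9, Mul(3, F)) (Function('I')(F) = Mul(3, Add(F, 3)) = Mul(3, Add(3, F)) = Add(9, Mul(3, F)))
Mul(Function('I')(-305), Pow(35242, -1)) = Mul(Add(9, Mul(3, -305)), Pow(35242, -1)) = Mul(Add(9, -915), Rational(1, 35242)) = Mul(-906, Rational(1, 35242)) = Rational(-453, 17621)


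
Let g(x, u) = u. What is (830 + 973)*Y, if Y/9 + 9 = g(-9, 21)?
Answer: 194724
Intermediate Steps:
Y = 108 (Y = -81 + 9*21 = -81 + 189 = 108)
(830 + 973)*Y = (830 + 973)*108 = 1803*108 = 194724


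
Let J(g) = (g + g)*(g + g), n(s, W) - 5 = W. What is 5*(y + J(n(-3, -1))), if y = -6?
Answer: 290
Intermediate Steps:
n(s, W) = 5 + W
J(g) = 4*g**2 (J(g) = (2*g)*(2*g) = 4*g**2)
5*(y + J(n(-3, -1))) = 5*(-6 + 4*(5 - 1)**2) = 5*(-6 + 4*4**2) = 5*(-6 + 4*16) = 5*(-6 + 64) = 5*58 = 290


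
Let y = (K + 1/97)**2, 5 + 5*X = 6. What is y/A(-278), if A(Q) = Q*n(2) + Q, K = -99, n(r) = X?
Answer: -115248005/3923553 ≈ -29.373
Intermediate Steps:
X = 1/5 (X = -1 + (1/5)*6 = -1 + 6/5 = 1/5 ≈ 0.20000)
n(r) = 1/5
A(Q) = 6*Q/5 (A(Q) = Q*(1/5) + Q = Q/5 + Q = 6*Q/5)
y = 92198404/9409 (y = (-99 + 1/97)**2 = (-9602/97)**2 = 92198404/9409 ≈ 9799.0)
y/A(-278) = 92198404/(9409*(((6/5)*(-278)))) = 92198404/(9409*(-1668/5)) = (92198404/9409)*(-5/1668) = -115248005/3923553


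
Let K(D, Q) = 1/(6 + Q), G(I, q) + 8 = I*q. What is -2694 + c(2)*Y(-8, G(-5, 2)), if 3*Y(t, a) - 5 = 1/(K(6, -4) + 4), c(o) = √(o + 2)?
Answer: -72644/27 ≈ -2690.5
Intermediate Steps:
G(I, q) = -8 + I*q
c(o) = √(2 + o)
Y(t, a) = 47/27 (Y(t, a) = 5/3 + 1/(3*(1/(6 - 4) + 4)) = 5/3 + 1/(3*(1/2 + 4)) = 5/3 + 1/(3*(½ + 4)) = 5/3 + 1/(3*(9/2)) = 5/3 + (⅓)*(2/9) = 5/3 + 2/27 = 47/27)
-2694 + c(2)*Y(-8, G(-5, 2)) = -2694 + √(2 + 2)*(47/27) = -2694 + √4*(47/27) = -2694 + 2*(47/27) = -2694 + 94/27 = -72644/27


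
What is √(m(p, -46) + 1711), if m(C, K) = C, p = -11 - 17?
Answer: 3*√187 ≈ 41.024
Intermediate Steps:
p = -28
√(m(p, -46) + 1711) = √(-28 + 1711) = √1683 = 3*√187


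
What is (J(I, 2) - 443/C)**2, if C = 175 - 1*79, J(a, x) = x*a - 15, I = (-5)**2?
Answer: 8508889/9216 ≈ 923.27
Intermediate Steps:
I = 25
J(a, x) = -15 + a*x (J(a, x) = a*x - 15 = -15 + a*x)
C = 96 (C = 175 - 79 = 96)
(J(I, 2) - 443/C)**2 = ((-15 + 25*2) - 443/96)**2 = ((-15 + 50) - 443*1/96)**2 = (35 - 443/96)**2 = (2917/96)**2 = 8508889/9216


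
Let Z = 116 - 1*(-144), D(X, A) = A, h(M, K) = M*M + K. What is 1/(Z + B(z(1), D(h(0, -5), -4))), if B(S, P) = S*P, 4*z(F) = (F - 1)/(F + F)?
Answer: 1/260 ≈ 0.0038462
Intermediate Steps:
h(M, K) = K + M² (h(M, K) = M² + K = K + M²)
z(F) = (-1 + F)/(8*F) (z(F) = ((F - 1)/(F + F))/4 = ((-1 + F)/((2*F)))/4 = ((-1 + F)*(1/(2*F)))/4 = ((-1 + F)/(2*F))/4 = (-1 + F)/(8*F))
Z = 260 (Z = 116 + 144 = 260)
B(S, P) = P*S
1/(Z + B(z(1), D(h(0, -5), -4))) = 1/(260 - (-1 + 1)/(2*1)) = 1/(260 - 0/2) = 1/(260 - 4*0) = 1/(260 + 0) = 1/260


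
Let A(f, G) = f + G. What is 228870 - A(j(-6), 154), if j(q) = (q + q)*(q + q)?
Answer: 228572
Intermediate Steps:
j(q) = 4*q² (j(q) = (2*q)*(2*q) = 4*q²)
A(f, G) = G + f
228870 - A(j(-6), 154) = 228870 - (154 + 4*(-6)²) = 228870 - (154 + 4*36) = 228870 - (154 + 144) = 228870 - 1*298 = 228870 - 298 = 228572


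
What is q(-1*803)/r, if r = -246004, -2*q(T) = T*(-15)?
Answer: 1095/44728 ≈ 0.024481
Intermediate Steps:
q(T) = 15*T/2 (q(T) = -T*(-15)/2 = -(-15)*T/2 = 15*T/2)
q(-1*803)/r = (15*(-1*803)/2)/(-246004) = ((15/2)*(-803))*(-1/246004) = -12045/2*(-1/246004) = 1095/44728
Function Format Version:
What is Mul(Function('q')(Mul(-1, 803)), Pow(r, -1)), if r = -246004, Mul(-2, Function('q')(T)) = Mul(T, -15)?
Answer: Rational(1095, 44728) ≈ 0.024481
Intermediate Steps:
Function('q')(T) = Mul(Rational(15, 2), T) (Function('q')(T) = Mul(Rational(-1, 2), Mul(T, -15)) = Mul(Rational(-1, 2), Mul(-15, T)) = Mul(Rational(15, 2), T))
Mul(Function('q')(Mul(-1, 803)), Pow(r, -1)) = Mul(Mul(Rational(15, 2), Mul(-1, 803)), Pow(-246004, -1)) = Mul(Mul(Rational(15, 2), -803), Rational(-1, 246004)) = Mul(Rational(-12045, 2), Rational(-1, 246004)) = Rational(1095, 44728)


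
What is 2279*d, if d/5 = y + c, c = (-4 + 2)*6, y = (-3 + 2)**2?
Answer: -125345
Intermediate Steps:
y = 1 (y = (-1)**2 = 1)
c = -12 (c = -2*6 = -12)
d = -55 (d = 5*(1 - 12) = 5*(-11) = -55)
2279*d = 2279*(-55) = -125345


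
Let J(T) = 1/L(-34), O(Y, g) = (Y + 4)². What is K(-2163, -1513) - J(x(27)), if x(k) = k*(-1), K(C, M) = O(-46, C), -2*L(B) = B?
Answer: 29987/17 ≈ 1763.9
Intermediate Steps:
L(B) = -B/2
O(Y, g) = (4 + Y)²
K(C, M) = 1764 (K(C, M) = (4 - 46)² = (-42)² = 1764)
x(k) = -k
J(T) = 1/17 (J(T) = 1/(-½*(-34)) = 1/17)
K(-2163, -1513) - J(x(27)) = 1764 - 1*1/17 = 1764 - 1/17 = 29987/17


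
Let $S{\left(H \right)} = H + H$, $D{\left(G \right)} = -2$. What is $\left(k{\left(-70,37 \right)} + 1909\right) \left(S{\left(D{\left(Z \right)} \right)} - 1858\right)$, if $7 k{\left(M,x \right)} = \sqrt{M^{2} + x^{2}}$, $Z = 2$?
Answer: $-3554558 - 266 \sqrt{6269} \approx -3.5756 \cdot 10^{6}$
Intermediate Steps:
$S{\left(H \right)} = 2 H$
$k{\left(M,x \right)} = \frac{\sqrt{M^{2} + x^{2}}}{7}$
$\left(k{\left(-70,37 \right)} + 1909\right) \left(S{\left(D{\left(Z \right)} \right)} - 1858\right) = \left(\frac{\sqrt{\left(-70\right)^{2} + 37^{2}}}{7} + 1909\right) \left(2 \left(-2\right) - 1858\right) = \left(\frac{\sqrt{4900 + 1369}}{7} + 1909\right) \left(-4 - 1858\right) = \left(\frac{\sqrt{6269}}{7} + 1909\right) \left(-1862\right) = \left(1909 + \frac{\sqrt{6269}}{7}\right) \left(-1862\right) = -3554558 - 266 \sqrt{6269}$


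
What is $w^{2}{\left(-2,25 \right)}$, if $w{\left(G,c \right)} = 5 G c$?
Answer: $62500$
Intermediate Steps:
$w{\left(G,c \right)} = 5 G c$
$w^{2}{\left(-2,25 \right)} = \left(5 \left(-2\right) 25\right)^{2} = \left(-250\right)^{2} = 62500$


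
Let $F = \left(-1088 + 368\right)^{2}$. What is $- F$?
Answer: $-518400$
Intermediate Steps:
$F = 518400$ ($F = \left(-720\right)^{2} = 518400$)
$- F = \left(-1\right) 518400 = -518400$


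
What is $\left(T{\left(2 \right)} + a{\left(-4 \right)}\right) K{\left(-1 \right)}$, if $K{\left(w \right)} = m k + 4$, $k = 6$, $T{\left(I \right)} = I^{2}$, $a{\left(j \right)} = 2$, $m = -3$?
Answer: $-84$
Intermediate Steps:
$K{\left(w \right)} = -14$ ($K{\left(w \right)} = \left(-3\right) 6 + 4 = -18 + 4 = -14$)
$\left(T{\left(2 \right)} + a{\left(-4 \right)}\right) K{\left(-1 \right)} = \left(2^{2} + 2\right) \left(-14\right) = \left(4 + 2\right) \left(-14\right) = 6 \left(-14\right) = -84$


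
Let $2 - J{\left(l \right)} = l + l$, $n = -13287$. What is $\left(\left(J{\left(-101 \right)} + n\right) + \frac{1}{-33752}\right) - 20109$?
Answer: $- \frac{1120296385}{33752} \approx -33192.0$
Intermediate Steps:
$J{\left(l \right)} = 2 - 2 l$ ($J{\left(l \right)} = 2 - \left(l + l\right) = 2 - 2 l$)
$\left(\left(J{\left(-101 \right)} + n\right) + \frac{1}{-33752}\right) - 20109 = \left(\left(\left(2 - -202\right) - 13287\right) + \frac{1}{-33752}\right) - 20109 = \left(\left(\left(2 + 202\right) - 13287\right) - \frac{1}{33752}\right) - 20109 = \left(\left(204 - 13287\right) - \frac{1}{33752}\right) - 20109 = \left(-13083 - \frac{1}{33752}\right) - 20109 = - \frac{441577417}{33752} - 20109 = - \frac{1120296385}{33752}$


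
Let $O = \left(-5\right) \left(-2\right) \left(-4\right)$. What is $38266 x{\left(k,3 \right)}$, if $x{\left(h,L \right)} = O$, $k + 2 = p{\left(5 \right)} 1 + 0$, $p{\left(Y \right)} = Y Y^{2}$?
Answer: $-1530640$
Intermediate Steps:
$p{\left(Y \right)} = Y^{3}$
$k = 123$ ($k = -2 + \left(5^{3} \cdot 1 + 0\right) = -2 + \left(125 \cdot 1 + 0\right) = -2 + \left(125 + 0\right) = -2 + 125 = 123$)
$O = -40$ ($O = 10 \left(-4\right) = -40$)
$x{\left(h,L \right)} = -40$
$38266 x{\left(k,3 \right)} = 38266 \left(-40\right) = -1530640$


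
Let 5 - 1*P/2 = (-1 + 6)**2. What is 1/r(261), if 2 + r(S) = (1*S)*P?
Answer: -1/10442 ≈ -9.5767e-5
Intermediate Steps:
P = -40 (P = 10 - 2*(-1 + 6)**2 = 10 - 2*5**2 = 10 - 2*25 = 10 - 50 = -40)
r(S) = -2 - 40*S (r(S) = -2 + (1*S)*(-40) = -2 + S*(-40) = -2 - 40*S)
1/r(261) = 1/(-2 - 40*261) = 1/(-2 - 10440) = 1/(-10442) = -1/10442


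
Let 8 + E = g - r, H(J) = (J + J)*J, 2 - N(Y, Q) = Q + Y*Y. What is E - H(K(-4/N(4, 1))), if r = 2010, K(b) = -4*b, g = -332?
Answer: -529262/225 ≈ -2352.3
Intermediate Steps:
N(Y, Q) = 2 - Q - Y² (N(Y, Q) = 2 - (Q + Y*Y) = 2 - (Q + Y²) = 2 + (-Q - Y²) = 2 - Q - Y²)
H(J) = 2*J² (H(J) = (2*J)*J = 2*J²)
E = -2350 (E = -8 + (-332 - 1*2010) = -8 + (-332 - 2010) = -8 - 2342 = -2350)
E - H(K(-4/N(4, 1))) = -2350 - 2*(-(-16)/(2 - 1*1 - 1*4²))² = -2350 - 2*(-(-16)/(2 - 1 - 1*16))² = -2350 - 2*(-(-16)/(2 - 1 - 16))² = -2350 - 2*(-(-16)/(-15))² = -2350 - 2*(-(-16)*(-1)/15)² = -2350 - 2*(-4*4/15)² = -2350 - 2*(-16/15)² = -2350 - 2*256/225 = -2350 - 1*512/225 = -2350 - 512/225 = -529262/225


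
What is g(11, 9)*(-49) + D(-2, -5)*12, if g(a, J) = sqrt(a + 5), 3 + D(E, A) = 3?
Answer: -196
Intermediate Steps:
D(E, A) = 0 (D(E, A) = -3 + 3 = 0)
g(a, J) = sqrt(5 + a)
g(11, 9)*(-49) + D(-2, -5)*12 = sqrt(5 + 11)*(-49) + 0*12 = sqrt(16)*(-49) + 0 = 4*(-49) + 0 = -196 + 0 = -196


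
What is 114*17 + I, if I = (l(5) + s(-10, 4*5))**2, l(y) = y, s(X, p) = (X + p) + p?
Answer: 3163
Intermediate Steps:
s(X, p) = X + 2*p
I = 1225 (I = (5 + (-10 + 2*(4*5)))**2 = (5 + (-10 + 2*20))**2 = (5 + (-10 + 40))**2 = (5 + 30)**2 = 35**2 = 1225)
114*17 + I = 114*17 + 1225 = 1938 + 1225 = 3163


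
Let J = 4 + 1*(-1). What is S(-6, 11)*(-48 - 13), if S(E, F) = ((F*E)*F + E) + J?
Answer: 44469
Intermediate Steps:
J = 3 (J = 4 - 1 = 3)
S(E, F) = 3 + E + E*F**2 (S(E, F) = ((F*E)*F + E) + 3 = ((E*F)*F + E) + 3 = (E*F**2 + E) + 3 = (E + E*F**2) + 3 = 3 + E + E*F**2)
S(-6, 11)*(-48 - 13) = (3 - 6 - 6*11**2)*(-48 - 13) = (3 - 6 - 6*121)*(-61) = (3 - 6 - 726)*(-61) = -729*(-61) = 44469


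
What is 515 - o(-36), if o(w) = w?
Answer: 551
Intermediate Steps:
515 - o(-36) = 515 - 1*(-36) = 515 + 36 = 551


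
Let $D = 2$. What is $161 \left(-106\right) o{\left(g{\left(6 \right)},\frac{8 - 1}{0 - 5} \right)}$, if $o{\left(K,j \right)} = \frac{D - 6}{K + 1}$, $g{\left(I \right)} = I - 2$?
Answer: $\frac{68264}{5} \approx 13653.0$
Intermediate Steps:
$g{\left(I \right)} = -2 + I$
$o{\left(K,j \right)} = - \frac{4}{1 + K}$ ($o{\left(K,j \right)} = \frac{2 - 6}{K + 1} = - \frac{4}{1 + K}$)
$161 \left(-106\right) o{\left(g{\left(6 \right)},\frac{8 - 1}{0 - 5} \right)} = 161 \left(-106\right) \left(- \frac{4}{1 + \left(-2 + 6\right)}\right) = - 17066 \left(- \frac{4}{1 + 4}\right) = - 17066 \left(- \frac{4}{5}\right) = - 17066 \left(\left(-4\right) \frac{1}{5}\right) = \left(-17066\right) \left(- \frac{4}{5}\right) = \frac{68264}{5}$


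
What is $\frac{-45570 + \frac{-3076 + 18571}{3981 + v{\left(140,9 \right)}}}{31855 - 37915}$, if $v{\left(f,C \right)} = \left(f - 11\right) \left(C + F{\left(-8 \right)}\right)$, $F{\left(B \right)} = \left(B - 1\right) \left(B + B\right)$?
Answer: $\frac{72054251}{9582072} \approx 7.5197$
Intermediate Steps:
$F{\left(B \right)} = 2 B \left(-1 + B\right)$ ($F{\left(B \right)} = \left(-1 + B\right) 2 B = 2 B \left(-1 + B\right)$)
$v{\left(f,C \right)} = \left(-11 + f\right) \left(144 + C\right)$ ($v{\left(f,C \right)} = \left(f - 11\right) \left(C + 2 \left(-8\right) \left(-1 - 8\right)\right) = \left(-11 + f\right) \left(C + 2 \left(-8\right) \left(-9\right)\right) = \left(-11 + f\right) \left(C + 144\right) = \left(-11 + f\right) \left(144 + C\right)$)
$\frac{-45570 + \frac{-3076 + 18571}{3981 + v{\left(140,9 \right)}}}{31855 - 37915} = \frac{-45570 + \frac{-3076 + 18571}{3981 + \left(-1584 - 99 + 144 \cdot 140 + 9 \cdot 140\right)}}{31855 - 37915} = \frac{-45570 + \frac{15495}{3981 + \left(-1584 - 99 + 20160 + 1260\right)}}{-6060} = \left(-45570 + \frac{15495}{3981 + 19737}\right) \left(- \frac{1}{6060}\right) = \left(-45570 + \frac{15495}{23718}\right) \left(- \frac{1}{6060}\right) = \left(-45570 + 15495 \cdot \frac{1}{23718}\right) \left(- \frac{1}{6060}\right) = \left(-45570 + \frac{5165}{7906}\right) \left(- \frac{1}{6060}\right) = \left(- \frac{360271255}{7906}\right) \left(- \frac{1}{6060}\right) = \frac{72054251}{9582072}$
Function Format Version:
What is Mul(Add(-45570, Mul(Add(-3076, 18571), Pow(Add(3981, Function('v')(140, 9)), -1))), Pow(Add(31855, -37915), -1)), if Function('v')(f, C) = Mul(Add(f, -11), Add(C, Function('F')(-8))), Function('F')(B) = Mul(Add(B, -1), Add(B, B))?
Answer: Rational(72054251, 9582072) ≈ 7.5197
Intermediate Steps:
Function('F')(B) = Mul(2, B, Add(-1, B)) (Function('F')(B) = Mul(Add(-1, B), Mul(2, B)) = Mul(2, B, Add(-1, B)))
Function('v')(f, C) = Mul(Add(-11, f), Add(144, C)) (Function('v')(f, C) = Mul(Add(f, -11), Add(C, Mul(2, -8, Add(-1, -8)))) = Mul(Add(-11, f), Add(C, Mul(2, -8, -9))) = Mul(Add(-11, f), Add(C, 144)) = Mul(Add(-11, f), Add(144, C)))
Mul(Add(-45570, Mul(Add(-3076, 18571), Pow(Add(3981, Function('v')(140, 9)), -1))), Pow(Add(31855, -37915), -1)) = Mul(Add(-45570, Mul(Add(-3076, 18571), Pow(Add(3981, Add(-1584, Mul(-11, 9), Mul(144, 140), Mul(9, 140))), -1))), Pow(Add(31855, -37915), -1)) = Mul(Add(-45570, Mul(15495, Pow(Add(3981, Add(-1584, -99, 20160, 1260)), -1))), Pow(-6060, -1)) = Mul(Add(-45570, Mul(15495, Pow(Add(3981, 19737), -1))), Rational(-1, 6060)) = Mul(Add(-45570, Mul(15495, Pow(23718, -1))), Rational(-1, 6060)) = Mul(Add(-45570, Mul(15495, Rational(1, 23718))), Rational(-1, 6060)) = Mul(Add(-45570, Rational(5165, 7906)), Rational(-1, 6060)) = Mul(Rational(-360271255, 7906), Rational(-1, 6060)) = Rational(72054251, 9582072)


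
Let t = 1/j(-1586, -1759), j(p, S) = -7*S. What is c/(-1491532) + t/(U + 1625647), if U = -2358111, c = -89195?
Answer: 4104257509473/68632002051344 ≈ 0.059801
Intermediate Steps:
t = 1/12313 (t = 1/(-7*(-1759)) = 1/12313 ≈ 8.1215e-5)
c/(-1491532) + t/(U + 1625647) = -89195/(-1491532) + 1/(12313*(-2358111 + 1625647)) = -89195*(-1/1491532) + (1/12313)/(-732464) = 89195/1491532 + (1/12313)*(-1/732464) = 89195/1491532 - 1/9018829232 = 4104257509473/68632002051344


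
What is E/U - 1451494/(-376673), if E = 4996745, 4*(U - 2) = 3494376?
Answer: 286378025619/29914547828 ≈ 9.5732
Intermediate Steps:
U = 873596 (U = 2 + (1/4)*3494376 = 2 + 873594 = 873596)
E/U - 1451494/(-376673) = 4996745/873596 - 1451494/(-376673) = 4996745*(1/873596) - 1451494*(-1/376673) = 4996745/873596 + 131954/34243 = 286378025619/29914547828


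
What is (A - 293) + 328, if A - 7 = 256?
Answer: 298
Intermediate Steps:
A = 263 (A = 7 + 256 = 263)
(A - 293) + 328 = (263 - 293) + 328 = -30 + 328 = 298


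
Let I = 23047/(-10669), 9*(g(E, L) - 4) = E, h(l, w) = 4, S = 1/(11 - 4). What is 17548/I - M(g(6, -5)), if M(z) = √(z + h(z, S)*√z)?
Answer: -187219612/23047 - √(42 + 12*√42)/3 ≈ -8127.0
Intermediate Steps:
S = ⅐ (S = 1/7 = ⅐ ≈ 0.14286)
g(E, L) = 4 + E/9
I = -23047/10669 (I = 23047*(-1/10669) = -23047/10669 ≈ -2.1602)
M(z) = √(z + 4*√z)
17548/I - M(g(6, -5)) = 17548/(-23047/10669) - √((4 + (⅑)*6) + 4*√(4 + (⅑)*6)) = 17548*(-10669/23047) - √((4 + ⅔) + 4*√(4 + ⅔)) = -187219612/23047 - √(14/3 + 4*√(14/3)) = -187219612/23047 - √(14/3 + 4*(√42/3)) = -187219612/23047 - √(14/3 + 4*√42/3)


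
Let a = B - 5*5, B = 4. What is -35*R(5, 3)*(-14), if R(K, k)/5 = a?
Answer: -51450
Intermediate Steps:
a = -21 (a = 4 - 5*5 = 4 - 25 = -21)
R(K, k) = -105 (R(K, k) = 5*(-21) = -105)
-35*R(5, 3)*(-14) = -35*(-105)*(-14) = 3675*(-14) = -51450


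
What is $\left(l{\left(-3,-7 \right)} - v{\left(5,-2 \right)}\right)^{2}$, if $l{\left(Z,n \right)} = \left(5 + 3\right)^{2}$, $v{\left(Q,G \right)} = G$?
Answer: $4356$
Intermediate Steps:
$l{\left(Z,n \right)} = 64$ ($l{\left(Z,n \right)} = 8^{2} = 64$)
$\left(l{\left(-3,-7 \right)} - v{\left(5,-2 \right)}\right)^{2} = \left(64 - -2\right)^{2} = \left(64 + 2\right)^{2} = 66^{2} = 4356$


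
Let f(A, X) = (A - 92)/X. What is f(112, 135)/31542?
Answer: 2/425817 ≈ 4.6969e-6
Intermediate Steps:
f(A, X) = (-92 + A)/X
f(112, 135)/31542 = ((-92 + 112)/135)/31542 = ((1/135)*20)*(1/31542) = (4/27)*(1/31542) = 2/425817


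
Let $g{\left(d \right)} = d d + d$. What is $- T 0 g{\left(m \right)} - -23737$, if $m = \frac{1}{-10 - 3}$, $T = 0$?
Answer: $23737$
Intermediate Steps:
$m = - \frac{1}{13}$ ($m = \frac{1}{-13} = - \frac{1}{13} \approx -0.076923$)
$g{\left(d \right)} = d + d^{2}$ ($g{\left(d \right)} = d^{2} + d = d + d^{2}$)
$- T 0 g{\left(m \right)} - -23737 = \left(-1\right) 0 \cdot 0 \left(- \frac{1 - \frac{1}{13}}{13}\right) - -23737 = 0 \cdot 0 \left(\left(- \frac{1}{13}\right) \frac{12}{13}\right) + 23737 = 0 \left(- \frac{12}{169}\right) + 23737 = 0 + 23737 = 23737$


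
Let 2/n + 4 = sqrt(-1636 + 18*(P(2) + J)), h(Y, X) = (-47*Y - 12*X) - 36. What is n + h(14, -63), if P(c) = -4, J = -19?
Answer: 64042/1033 - 5*I*sqrt(82)/1033 ≈ 61.996 - 0.043831*I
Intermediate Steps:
h(Y, X) = -36 - 47*Y - 12*X
n = 2/(-4 + 5*I*sqrt(82)) (n = 2/(-4 + sqrt(-1636 + 18*(-4 - 19))) = 2/(-4 + sqrt(-1636 + 18*(-23))) = 2/(-4 + sqrt(-1636 - 414)) = 2/(-4 + sqrt(-2050)) = 2/(-4 + 5*I*sqrt(82)) ≈ -0.0038722 - 0.043831*I)
n + h(14, -63) = (-4/1033 - 5*I*sqrt(82)/1033) + (-36 - 47*14 - 12*(-63)) = (-4/1033 - 5*I*sqrt(82)/1033) + (-36 - 658 + 756) = (-4/1033 - 5*I*sqrt(82)/1033) + 62 = 64042/1033 - 5*I*sqrt(82)/1033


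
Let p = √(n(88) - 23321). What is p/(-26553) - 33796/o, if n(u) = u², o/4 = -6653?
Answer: 8449/6653 - I*√15577/26553 ≈ 1.27 - 0.0047003*I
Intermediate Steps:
o = -26612 (o = 4*(-6653) = -26612)
p = I*√15577 (p = √(88² - 23321) = √(7744 - 23321) = √(-15577) = I*√15577 ≈ 124.81*I)
p/(-26553) - 33796/o = (I*√15577)/(-26553) - 33796/(-26612) = (I*√15577)*(-1/26553) - 33796*(-1/26612) = -I*√15577/26553 + 8449/6653 = 8449/6653 - I*√15577/26553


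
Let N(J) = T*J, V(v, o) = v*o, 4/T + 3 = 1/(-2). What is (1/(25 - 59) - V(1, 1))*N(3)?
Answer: 60/17 ≈ 3.5294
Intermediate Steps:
T = -8/7 (T = 4/(-3 + 1/(-2)) = 4/(-3 + 1*(-½)) = 4/(-3 - ½) = 4/(-7/2) = 4*(-2/7) = -8/7 ≈ -1.1429)
V(v, o) = o*v
N(J) = -8*J/7
(1/(25 - 59) - V(1, 1))*N(3) = (1/(25 - 59) - 1)*(-8/7*3) = (1/(-34) - 1*1)*(-24/7) = (-1/34 - 1)*(-24/7) = -35/34*(-24/7) = 60/17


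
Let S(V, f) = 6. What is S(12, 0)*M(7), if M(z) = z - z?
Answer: 0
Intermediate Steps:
M(z) = 0
S(12, 0)*M(7) = 6*0 = 0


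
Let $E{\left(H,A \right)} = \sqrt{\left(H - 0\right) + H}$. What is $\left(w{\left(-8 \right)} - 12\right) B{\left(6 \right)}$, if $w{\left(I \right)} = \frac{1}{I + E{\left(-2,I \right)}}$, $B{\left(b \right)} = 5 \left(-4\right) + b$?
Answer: $\frac{2884}{17} + \frac{7 i}{17} \approx 169.65 + 0.41176 i$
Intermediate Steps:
$B{\left(b \right)} = -20 + b$
$E{\left(H,A \right)} = \sqrt{2} \sqrt{H}$ ($E{\left(H,A \right)} = \sqrt{\left(H + 0\right) + H} = \sqrt{H + H} = \sqrt{2 H} = \sqrt{2} \sqrt{H}$)
$w{\left(I \right)} = \frac{1}{I + 2 i}$ ($w{\left(I \right)} = \frac{1}{I + \sqrt{2} \sqrt{-2}} = \frac{1}{I + \sqrt{2} i \sqrt{2}} = \frac{1}{I + 2 i}$)
$\left(w{\left(-8 \right)} - 12\right) B{\left(6 \right)} = \left(\frac{1}{-8 + 2 i} - 12\right) \left(-20 + 6\right) = \left(\frac{-8 - 2 i}{68} - 12\right) \left(-14\right) = \left(-12 + \frac{-8 - 2 i}{68}\right) \left(-14\right) = 168 - \frac{7 \left(-8 - 2 i\right)}{34}$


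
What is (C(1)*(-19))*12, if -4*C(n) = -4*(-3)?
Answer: 684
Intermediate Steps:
C(n) = -3 (C(n) = -(-1)*(-3) = -¼*12 = -3)
(C(1)*(-19))*12 = -3*(-19)*12 = 57*12 = 684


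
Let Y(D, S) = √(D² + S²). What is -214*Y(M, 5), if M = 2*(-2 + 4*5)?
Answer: -214*√1321 ≈ -7778.0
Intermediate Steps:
M = 36 (M = 2*(-2 + 20) = 2*18 = 36)
-214*Y(M, 5) = -214*√(36² + 5²) = -214*√(1296 + 25) = -214*√1321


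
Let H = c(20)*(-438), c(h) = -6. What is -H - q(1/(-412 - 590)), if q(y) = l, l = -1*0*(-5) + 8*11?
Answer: -2716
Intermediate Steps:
H = 2628 (H = -6*(-438) = 2628)
l = 88 (l = 0*(-5) + 88 = 0 + 88 = 88)
q(y) = 88
-H - q(1/(-412 - 590)) = -1*2628 - 1*88 = -2628 - 88 = -2716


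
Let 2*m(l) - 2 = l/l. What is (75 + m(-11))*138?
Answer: 10557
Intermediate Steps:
m(l) = 3/2 (m(l) = 1 + (l/l)/2 = 1 + (½)*1 = 1 + ½ = 3/2)
(75 + m(-11))*138 = (75 + 3/2)*138 = (153/2)*138 = 10557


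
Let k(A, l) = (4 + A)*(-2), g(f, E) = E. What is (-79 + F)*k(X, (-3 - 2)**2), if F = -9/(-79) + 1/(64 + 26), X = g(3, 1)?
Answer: 560801/711 ≈ 788.75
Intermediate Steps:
X = 1
k(A, l) = -8 - 2*A
F = 889/7110 (F = -9*(-1/79) + 1/90 = 9/79 + 1/90 = 889/7110 ≈ 0.12504)
(-79 + F)*k(X, (-3 - 2)**2) = (-79 + 889/7110)*(-8 - 2*1) = -560801*(-8 - 2)/7110 = -560801/7110*(-10) = 560801/711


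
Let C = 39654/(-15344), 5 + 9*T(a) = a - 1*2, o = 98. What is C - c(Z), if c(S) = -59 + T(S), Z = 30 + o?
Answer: 2967077/69048 ≈ 42.971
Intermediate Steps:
T(a) = -7/9 + a/9 (T(a) = -5/9 + (a - 1*2)/9 = -5/9 + (a - 2)/9 = -5/9 + (-2 + a)/9 = -5/9 + (-2/9 + a/9) = -7/9 + a/9)
Z = 128 (Z = 30 + 98 = 128)
C = -19827/7672 (C = 39654*(-1/15344) = -19827/7672 ≈ -2.5843)
c(S) = -538/9 + S/9 (c(S) = -59 + (-7/9 + S/9) = -538/9 + S/9)
C - c(Z) = -19827/7672 - (-538/9 + (1/9)*128) = -19827/7672 - (-538/9 + 128/9) = -19827/7672 - 1*(-410/9) = -19827/7672 + 410/9 = 2967077/69048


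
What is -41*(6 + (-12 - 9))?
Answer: 615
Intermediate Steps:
-41*(6 + (-12 - 9)) = -41*(6 - 21) = -41*(-15) = 615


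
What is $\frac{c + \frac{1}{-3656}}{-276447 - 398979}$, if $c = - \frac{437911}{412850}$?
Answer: $\frac{800707733}{509737112854800} \approx 1.5708 \cdot 10^{-6}$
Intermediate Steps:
$c = - \frac{437911}{412850}$ ($c = \left(-437911\right) \frac{1}{412850} = - \frac{437911}{412850} \approx -1.0607$)
$\frac{c + \frac{1}{-3656}}{-276447 - 398979} = \frac{- \frac{437911}{412850} + \frac{1}{-3656}}{-276447 - 398979} = \frac{- \frac{437911}{412850} - \frac{1}{3656}}{-276447 - 398979} = - \frac{800707733}{754689800 \left(-276447 - 398979\right)} = - \frac{800707733}{754689800 \left(-675426\right)} = \left(- \frac{800707733}{754689800}\right) \left(- \frac{1}{675426}\right) = \frac{800707733}{509737112854800}$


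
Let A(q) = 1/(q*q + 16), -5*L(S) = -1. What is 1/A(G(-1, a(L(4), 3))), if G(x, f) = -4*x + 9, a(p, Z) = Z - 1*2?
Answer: 185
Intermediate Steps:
L(S) = ⅕ (L(S) = -⅕*(-1) = ⅕)
a(p, Z) = -2 + Z (a(p, Z) = Z - 2 = -2 + Z)
G(x, f) = 9 - 4*x
A(q) = 1/(16 + q²) (A(q) = 1/(q² + 16) = 1/(16 + q²))
1/A(G(-1, a(L(4), 3))) = 1/(1/(16 + (9 - 4*(-1))²)) = 1/(1/(16 + (9 + 4)²)) = 1/(1/(16 + 13²)) = 1/(1/(16 + 169)) = 1/(1/185) = 185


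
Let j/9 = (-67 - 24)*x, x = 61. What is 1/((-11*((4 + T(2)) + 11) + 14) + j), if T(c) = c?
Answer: -1/50132 ≈ -1.9947e-5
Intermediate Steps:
j = -49959 (j = 9*((-67 - 24)*61) = 9*(-91*61) = 9*(-5551) = -49959)
1/((-11*((4 + T(2)) + 11) + 14) + j) = 1/((-11*((4 + 2) + 11) + 14) - 49959) = 1/((-11*(6 + 11) + 14) - 49959) = 1/((-11*17 + 14) - 49959) = 1/((-187 + 14) - 49959) = 1/(-173 - 49959) = 1/(-50132) = -1/50132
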